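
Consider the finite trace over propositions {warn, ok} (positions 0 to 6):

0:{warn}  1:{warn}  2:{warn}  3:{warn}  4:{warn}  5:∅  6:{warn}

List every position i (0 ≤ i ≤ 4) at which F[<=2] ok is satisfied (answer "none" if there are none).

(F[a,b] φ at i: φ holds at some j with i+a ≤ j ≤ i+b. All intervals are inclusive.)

none

Evaluate at each i in [0,4]:
  i=0: ✗ (none in [0,2])
  i=1: ✗ (none in [1,3])
  i=2: ✗ (none in [2,4])
  i=3: ✗ (none in [3,5])
  i=4: ✗ (none in [4,6])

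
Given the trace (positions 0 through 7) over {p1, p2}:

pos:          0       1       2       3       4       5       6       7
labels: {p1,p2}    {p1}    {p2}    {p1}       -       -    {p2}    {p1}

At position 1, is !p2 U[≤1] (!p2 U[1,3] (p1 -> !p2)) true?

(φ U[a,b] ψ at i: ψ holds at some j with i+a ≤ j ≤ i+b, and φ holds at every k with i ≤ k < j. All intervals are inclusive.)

Yes

Need some j in [1,2] with (!p2 U[1,3] (p1 -> !p2)), and !p2 at every k in [1,j-1].
  j=1: (!p2 U[1,3] (p1 -> !p2)) holds; no prefix to check → satisfied.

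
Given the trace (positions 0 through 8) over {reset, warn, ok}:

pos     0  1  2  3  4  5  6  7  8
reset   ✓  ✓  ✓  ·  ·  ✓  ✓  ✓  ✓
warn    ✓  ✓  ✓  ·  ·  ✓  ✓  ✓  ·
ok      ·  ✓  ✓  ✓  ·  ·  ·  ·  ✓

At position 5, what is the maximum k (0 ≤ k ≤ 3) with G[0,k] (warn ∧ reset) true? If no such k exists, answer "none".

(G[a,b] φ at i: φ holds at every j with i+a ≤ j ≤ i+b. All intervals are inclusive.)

2

(warn ∧ reset) must hold from j=5 onward; find where it first fails.
  j=5: holds
  j=6: holds
  j=7: holds
  j=8: fails
Holds on [5,7], so largest k = 2.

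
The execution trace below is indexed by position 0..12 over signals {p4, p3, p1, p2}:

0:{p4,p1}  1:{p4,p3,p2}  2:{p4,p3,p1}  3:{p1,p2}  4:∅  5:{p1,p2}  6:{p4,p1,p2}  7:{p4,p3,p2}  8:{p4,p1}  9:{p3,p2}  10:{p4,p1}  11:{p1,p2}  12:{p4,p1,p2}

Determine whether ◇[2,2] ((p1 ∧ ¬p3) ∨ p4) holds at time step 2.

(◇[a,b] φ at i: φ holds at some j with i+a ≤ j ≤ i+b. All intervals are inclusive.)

Check ((p1 ∧ ¬p3) ∨ p4) at each j in [4,4]:
  j=4: false
No position in the window satisfies it → formula fails.

False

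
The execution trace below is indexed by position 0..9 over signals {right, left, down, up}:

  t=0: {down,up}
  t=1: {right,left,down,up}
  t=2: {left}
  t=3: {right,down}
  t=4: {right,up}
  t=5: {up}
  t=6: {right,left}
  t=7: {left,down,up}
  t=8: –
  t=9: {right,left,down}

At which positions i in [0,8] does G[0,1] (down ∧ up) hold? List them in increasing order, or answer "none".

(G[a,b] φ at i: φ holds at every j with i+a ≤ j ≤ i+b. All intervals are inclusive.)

Evaluate at each i in [0,8]:
  i=0: ✓ (all of [0,1])
  i=1: ✗ (fails at j=2)
  i=2: ✗ (fails at j=2)
  i=3: ✗ (fails at j=3)
  i=4: ✗ (fails at j=4)
  i=5: ✗ (fails at j=5)
  i=6: ✗ (fails at j=6)
  i=7: ✗ (fails at j=8)
  i=8: ✗ (fails at j=8)

0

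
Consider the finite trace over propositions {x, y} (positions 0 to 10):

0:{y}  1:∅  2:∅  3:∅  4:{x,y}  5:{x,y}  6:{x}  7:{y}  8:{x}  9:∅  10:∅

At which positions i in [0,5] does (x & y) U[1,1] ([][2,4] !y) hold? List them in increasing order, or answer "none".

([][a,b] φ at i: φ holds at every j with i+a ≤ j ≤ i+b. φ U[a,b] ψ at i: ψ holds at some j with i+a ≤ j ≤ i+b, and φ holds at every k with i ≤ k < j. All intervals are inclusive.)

Evaluate at each i in [0,5]:
  i=0: ✗ (no rhs in [1,1])
  i=1: ✗ (no rhs in [2,2])
  i=2: ✗ (no rhs in [3,3])
  i=3: ✗ (no rhs in [4,4])
  i=4: ✗ (no rhs in [5,5])
  i=5: ✓ (rhs at j=6; lhs holds on [5,5])

5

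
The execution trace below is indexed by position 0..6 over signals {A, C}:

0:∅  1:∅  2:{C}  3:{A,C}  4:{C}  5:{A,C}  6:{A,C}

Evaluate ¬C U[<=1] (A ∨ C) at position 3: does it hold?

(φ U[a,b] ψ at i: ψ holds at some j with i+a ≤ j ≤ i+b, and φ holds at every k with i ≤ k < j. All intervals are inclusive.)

Holds

Need some j in [3,4] with (A ∨ C), and ¬C at every k in [3,j-1].
  j=3: (A ∨ C) holds; no prefix to check → satisfied.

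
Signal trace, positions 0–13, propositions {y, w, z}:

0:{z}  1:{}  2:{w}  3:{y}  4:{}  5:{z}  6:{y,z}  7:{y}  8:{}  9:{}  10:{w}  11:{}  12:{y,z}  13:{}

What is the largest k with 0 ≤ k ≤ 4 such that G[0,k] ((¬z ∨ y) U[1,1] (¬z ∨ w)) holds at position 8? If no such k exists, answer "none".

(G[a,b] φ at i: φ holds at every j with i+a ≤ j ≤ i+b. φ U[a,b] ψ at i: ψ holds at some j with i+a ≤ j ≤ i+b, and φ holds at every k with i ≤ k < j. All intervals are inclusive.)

2

((¬z ∨ y) U[1,1] (¬z ∨ w)) must hold from j=8 onward; find where it first fails.
  j=8: holds
  j=9: holds
  j=10: holds
  j=11: fails
Holds on [8,10], so largest k = 2.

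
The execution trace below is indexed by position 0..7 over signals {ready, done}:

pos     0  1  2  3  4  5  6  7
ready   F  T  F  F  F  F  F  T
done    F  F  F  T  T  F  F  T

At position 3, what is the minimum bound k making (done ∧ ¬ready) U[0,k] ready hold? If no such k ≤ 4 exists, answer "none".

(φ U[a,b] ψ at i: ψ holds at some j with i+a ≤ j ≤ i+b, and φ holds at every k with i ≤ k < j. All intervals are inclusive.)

none

Need earliest j ≥ 3 with ready, and (done ∧ ¬ready) at every k in [3,j-1].
  j=3: rhs fails.
  j=4: rhs fails.
  j=5: rhs fails.
  j=6: rhs fails.
  j=7: rhs holds but lhs fails at k=5.
No witness within the range → none.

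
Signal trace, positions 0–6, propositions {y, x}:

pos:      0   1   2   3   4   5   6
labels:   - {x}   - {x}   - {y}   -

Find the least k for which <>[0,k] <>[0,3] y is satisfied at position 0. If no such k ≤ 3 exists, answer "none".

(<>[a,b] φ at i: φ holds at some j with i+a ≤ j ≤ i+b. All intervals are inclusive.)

2

Scan j = 0,1,… for <>[0,3] y:
  j=0: fails
  j=1: fails
  j=2: holds
First hit at j=2, so smallest k = 2-0 = 2.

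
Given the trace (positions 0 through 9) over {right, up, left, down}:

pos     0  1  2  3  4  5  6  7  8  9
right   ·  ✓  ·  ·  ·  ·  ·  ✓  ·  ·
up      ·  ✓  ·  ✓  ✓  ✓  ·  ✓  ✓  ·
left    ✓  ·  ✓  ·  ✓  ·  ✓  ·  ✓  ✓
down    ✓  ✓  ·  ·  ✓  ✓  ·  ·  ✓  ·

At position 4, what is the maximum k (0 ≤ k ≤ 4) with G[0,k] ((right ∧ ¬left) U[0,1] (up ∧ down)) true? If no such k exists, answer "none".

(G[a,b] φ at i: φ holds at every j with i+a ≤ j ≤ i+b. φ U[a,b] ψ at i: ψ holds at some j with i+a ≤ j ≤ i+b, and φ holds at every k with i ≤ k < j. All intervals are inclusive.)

1

((right ∧ ¬left) U[0,1] (up ∧ down)) must hold from j=4 onward; find where it first fails.
  j=4: holds
  j=5: holds
  j=6: fails
Holds on [4,5], so largest k = 1.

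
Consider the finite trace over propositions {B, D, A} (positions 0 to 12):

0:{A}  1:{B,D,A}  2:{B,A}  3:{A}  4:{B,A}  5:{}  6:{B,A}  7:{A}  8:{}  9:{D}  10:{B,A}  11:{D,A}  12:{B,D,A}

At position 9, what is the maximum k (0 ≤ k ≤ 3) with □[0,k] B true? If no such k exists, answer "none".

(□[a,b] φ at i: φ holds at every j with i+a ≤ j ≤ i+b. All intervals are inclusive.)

none

B must hold from j=9 onward; find where it first fails.
  j=9: fails → no k works.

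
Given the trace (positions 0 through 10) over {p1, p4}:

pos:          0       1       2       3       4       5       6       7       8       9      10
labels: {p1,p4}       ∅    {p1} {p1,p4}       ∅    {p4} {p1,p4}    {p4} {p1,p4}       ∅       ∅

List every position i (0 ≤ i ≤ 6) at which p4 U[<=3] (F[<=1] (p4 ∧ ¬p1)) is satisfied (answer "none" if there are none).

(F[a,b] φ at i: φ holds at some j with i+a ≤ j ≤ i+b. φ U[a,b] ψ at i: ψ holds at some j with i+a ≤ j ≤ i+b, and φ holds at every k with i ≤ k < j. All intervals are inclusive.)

3, 4, 5, 6

Evaluate at each i in [0,6]:
  i=0: ✗ (no rhs in [0,3])
  i=1: ✗ (lhs fails at k=1 before rhs at j=4)
  i=2: ✗ (lhs fails at k=2 before rhs at j=4)
  i=3: ✓ (rhs at j=4; lhs holds on [3,3])
  i=4: ✓ (rhs at j=4)
  i=5: ✓ (rhs at j=5)
  i=6: ✓ (rhs at j=6)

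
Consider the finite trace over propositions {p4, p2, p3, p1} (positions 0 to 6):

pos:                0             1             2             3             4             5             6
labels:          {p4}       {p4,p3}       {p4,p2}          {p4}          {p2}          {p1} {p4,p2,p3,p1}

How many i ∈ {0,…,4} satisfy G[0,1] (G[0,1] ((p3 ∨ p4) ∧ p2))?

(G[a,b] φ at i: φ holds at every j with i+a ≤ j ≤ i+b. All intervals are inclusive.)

0

Evaluate at each i in [0,4]:
  i=0: ✗ (fails at j=0)
  i=1: ✗ (fails at j=1)
  i=2: ✗ (fails at j=2)
  i=3: ✗ (fails at j=3)
  i=4: ✗ (fails at j=4)
Positions where it holds: {} → 0.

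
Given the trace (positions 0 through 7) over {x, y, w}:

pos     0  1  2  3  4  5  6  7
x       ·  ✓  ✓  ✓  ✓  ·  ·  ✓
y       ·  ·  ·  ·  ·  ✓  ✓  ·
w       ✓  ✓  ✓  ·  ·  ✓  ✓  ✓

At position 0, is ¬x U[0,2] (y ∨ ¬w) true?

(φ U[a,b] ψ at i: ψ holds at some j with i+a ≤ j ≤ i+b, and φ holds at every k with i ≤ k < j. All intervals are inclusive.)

Does not hold

Need some j in [0,2] with (y ∨ ¬w), and ¬x at every k in [0,j-1].
  j=0: (y ∨ ¬w) false.
  j=1: (y ∨ ¬w) false.
  j=2: (y ∨ ¬w) false.
No j in the window works → until fails.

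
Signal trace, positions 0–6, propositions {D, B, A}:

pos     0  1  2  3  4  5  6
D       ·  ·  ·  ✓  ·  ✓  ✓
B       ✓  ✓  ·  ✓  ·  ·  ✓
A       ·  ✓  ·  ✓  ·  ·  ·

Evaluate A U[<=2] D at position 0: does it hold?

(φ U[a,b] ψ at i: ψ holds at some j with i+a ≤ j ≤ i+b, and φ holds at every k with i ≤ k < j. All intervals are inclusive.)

Need some j in [0,2] with D, and A at every k in [0,j-1].
  j=0: D false.
  j=1: D false.
  j=2: D false.
No j in the window works → until fails.

No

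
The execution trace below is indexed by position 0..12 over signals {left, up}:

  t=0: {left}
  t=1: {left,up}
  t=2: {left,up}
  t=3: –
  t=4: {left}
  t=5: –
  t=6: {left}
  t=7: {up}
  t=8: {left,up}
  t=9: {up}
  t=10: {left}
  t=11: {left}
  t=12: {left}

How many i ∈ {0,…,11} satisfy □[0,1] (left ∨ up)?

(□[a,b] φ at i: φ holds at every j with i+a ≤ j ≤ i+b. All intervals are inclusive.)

8

Evaluate at each i in [0,11]:
  i=0: ✓ (all of [0,1])
  i=1: ✓ (all of [1,2])
  i=2: ✗ (fails at j=3)
  i=3: ✗ (fails at j=3)
  i=4: ✗ (fails at j=5)
  i=5: ✗ (fails at j=5)
  i=6: ✓ (all of [6,7])
  i=7: ✓ (all of [7,8])
  i=8: ✓ (all of [8,9])
  i=9: ✓ (all of [9,10])
  i=10: ✓ (all of [10,11])
  i=11: ✓ (all of [11,12])
Positions where it holds: {0, 1, 6, 7, 8, 9, 10, 11} → 8.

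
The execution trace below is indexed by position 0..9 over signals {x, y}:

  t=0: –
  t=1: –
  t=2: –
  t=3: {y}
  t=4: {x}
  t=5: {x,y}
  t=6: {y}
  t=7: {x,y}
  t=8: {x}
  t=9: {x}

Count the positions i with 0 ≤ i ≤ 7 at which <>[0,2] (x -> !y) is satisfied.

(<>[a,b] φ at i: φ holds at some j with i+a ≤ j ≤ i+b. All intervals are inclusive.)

Evaluate at each i in [0,7]:
  i=0: ✓ (witness j=0)
  i=1: ✓ (witness j=1)
  i=2: ✓ (witness j=2)
  i=3: ✓ (witness j=3)
  i=4: ✓ (witness j=4)
  i=5: ✓ (witness j=6)
  i=6: ✓ (witness j=6)
  i=7: ✓ (witness j=8)
Positions where it holds: {0, 1, 2, 3, 4, 5, 6, 7} → 8.

8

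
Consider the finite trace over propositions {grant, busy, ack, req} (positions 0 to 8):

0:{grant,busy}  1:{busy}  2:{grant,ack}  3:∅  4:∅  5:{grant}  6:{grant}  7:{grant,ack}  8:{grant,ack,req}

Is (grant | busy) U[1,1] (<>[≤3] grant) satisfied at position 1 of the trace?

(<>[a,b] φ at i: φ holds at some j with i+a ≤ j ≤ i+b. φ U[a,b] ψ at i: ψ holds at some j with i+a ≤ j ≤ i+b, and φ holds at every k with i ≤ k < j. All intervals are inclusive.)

Need some j in [2,2] with <>[≤3] grant, and (grant | busy) at every k in [1,j-1].
  j=2: <>[≤3] grant holds; (grant | busy) holds at every k in [1,1] → satisfied.

True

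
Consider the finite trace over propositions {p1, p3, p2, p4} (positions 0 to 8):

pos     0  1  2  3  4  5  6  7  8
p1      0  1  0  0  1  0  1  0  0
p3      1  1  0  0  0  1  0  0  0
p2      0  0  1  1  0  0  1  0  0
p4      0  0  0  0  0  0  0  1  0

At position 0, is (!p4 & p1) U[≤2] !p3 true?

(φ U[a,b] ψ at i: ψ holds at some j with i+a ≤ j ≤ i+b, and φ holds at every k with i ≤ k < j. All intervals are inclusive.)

Does not hold

Need some j in [0,2] with !p3, and (!p4 & p1) at every k in [0,j-1].
  j=0: !p3 false.
  j=1: !p3 false.
  j=2: !p3 holds, but (!p4 & p1) fails at k=0 → not this j.
No j in the window works → until fails.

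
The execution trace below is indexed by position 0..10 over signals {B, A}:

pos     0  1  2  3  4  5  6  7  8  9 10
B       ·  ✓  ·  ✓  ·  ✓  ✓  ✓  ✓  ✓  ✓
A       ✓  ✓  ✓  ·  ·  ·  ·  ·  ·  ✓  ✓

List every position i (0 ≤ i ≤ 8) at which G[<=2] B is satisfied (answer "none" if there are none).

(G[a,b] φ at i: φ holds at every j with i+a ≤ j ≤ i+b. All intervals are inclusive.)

5, 6, 7, 8

Evaluate at each i in [0,8]:
  i=0: ✗ (fails at j=0)
  i=1: ✗ (fails at j=2)
  i=2: ✗ (fails at j=2)
  i=3: ✗ (fails at j=4)
  i=4: ✗ (fails at j=4)
  i=5: ✓ (all of [5,7])
  i=6: ✓ (all of [6,8])
  i=7: ✓ (all of [7,9])
  i=8: ✓ (all of [8,10])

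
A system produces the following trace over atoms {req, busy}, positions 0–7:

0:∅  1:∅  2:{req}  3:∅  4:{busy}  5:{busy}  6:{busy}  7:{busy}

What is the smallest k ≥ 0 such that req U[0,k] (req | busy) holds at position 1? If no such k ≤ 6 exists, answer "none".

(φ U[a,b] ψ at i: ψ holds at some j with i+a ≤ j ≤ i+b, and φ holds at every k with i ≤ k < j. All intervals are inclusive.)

none

Need earliest j ≥ 1 with (req | busy), and req at every k in [1,j-1].
  j=1: rhs fails.
  j=2: rhs holds but lhs fails at k=1.
  j=3: rhs fails.
  j=4: rhs holds but lhs fails at k=1.
  j=5: rhs holds but lhs fails at k=1.
  j=6: rhs holds but lhs fails at k=1.
  j=7: rhs holds but lhs fails at k=1.
No witness within the range → none.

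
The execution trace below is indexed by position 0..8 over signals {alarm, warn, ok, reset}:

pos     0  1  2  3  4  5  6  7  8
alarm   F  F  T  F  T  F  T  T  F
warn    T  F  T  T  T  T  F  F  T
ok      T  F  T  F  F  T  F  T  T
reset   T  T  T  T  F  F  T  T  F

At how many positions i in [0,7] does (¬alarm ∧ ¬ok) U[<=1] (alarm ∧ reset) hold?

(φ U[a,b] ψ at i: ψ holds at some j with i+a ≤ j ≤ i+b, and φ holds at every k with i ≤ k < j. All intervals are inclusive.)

4

Evaluate at each i in [0,7]:
  i=0: ✗ (no rhs in [0,1])
  i=1: ✓ (rhs at j=2; lhs holds on [1,1])
  i=2: ✓ (rhs at j=2)
  i=3: ✗ (no rhs in [3,4])
  i=4: ✗ (no rhs in [4,5])
  i=5: ✗ (lhs fails at k=5 before rhs at j=6)
  i=6: ✓ (rhs at j=6)
  i=7: ✓ (rhs at j=7)
Positions where it holds: {1, 2, 6, 7} → 4.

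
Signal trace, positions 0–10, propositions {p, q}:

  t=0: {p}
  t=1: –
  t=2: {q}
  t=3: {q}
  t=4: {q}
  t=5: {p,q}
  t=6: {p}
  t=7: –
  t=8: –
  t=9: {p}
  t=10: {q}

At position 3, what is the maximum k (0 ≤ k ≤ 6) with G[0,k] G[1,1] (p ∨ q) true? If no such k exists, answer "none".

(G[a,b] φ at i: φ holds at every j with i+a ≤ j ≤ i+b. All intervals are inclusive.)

G[1,1] (p ∨ q) must hold from j=3 onward; find where it first fails.
  j=3: holds
  j=4: holds
  j=5: holds
  j=6: fails
Holds on [3,5], so largest k = 2.

2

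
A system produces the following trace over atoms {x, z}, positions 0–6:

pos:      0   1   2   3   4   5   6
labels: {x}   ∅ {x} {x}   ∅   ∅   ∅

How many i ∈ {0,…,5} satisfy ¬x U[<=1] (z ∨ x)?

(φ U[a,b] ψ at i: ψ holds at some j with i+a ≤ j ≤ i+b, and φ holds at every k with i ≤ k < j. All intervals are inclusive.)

Evaluate at each i in [0,5]:
  i=0: ✓ (rhs at j=0)
  i=1: ✓ (rhs at j=2; lhs holds on [1,1])
  i=2: ✓ (rhs at j=2)
  i=3: ✓ (rhs at j=3)
  i=4: ✗ (no rhs in [4,5])
  i=5: ✗ (no rhs in [5,6])
Positions where it holds: {0, 1, 2, 3} → 4.

4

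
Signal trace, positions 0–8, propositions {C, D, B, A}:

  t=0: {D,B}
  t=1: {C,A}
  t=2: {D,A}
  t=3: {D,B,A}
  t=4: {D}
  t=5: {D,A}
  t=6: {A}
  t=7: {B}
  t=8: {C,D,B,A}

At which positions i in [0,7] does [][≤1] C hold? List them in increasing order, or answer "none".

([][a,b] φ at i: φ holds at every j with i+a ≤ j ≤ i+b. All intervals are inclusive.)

none

Evaluate at each i in [0,7]:
  i=0: ✗ (fails at j=0)
  i=1: ✗ (fails at j=2)
  i=2: ✗ (fails at j=2)
  i=3: ✗ (fails at j=3)
  i=4: ✗ (fails at j=4)
  i=5: ✗ (fails at j=5)
  i=6: ✗ (fails at j=6)
  i=7: ✗ (fails at j=7)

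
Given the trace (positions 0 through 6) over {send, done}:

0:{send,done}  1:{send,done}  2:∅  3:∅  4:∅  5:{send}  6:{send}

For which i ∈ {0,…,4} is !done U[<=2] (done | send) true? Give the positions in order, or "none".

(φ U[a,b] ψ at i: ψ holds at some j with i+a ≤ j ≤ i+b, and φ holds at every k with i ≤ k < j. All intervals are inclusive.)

0, 1, 3, 4

Evaluate at each i in [0,4]:
  i=0: ✓ (rhs at j=0)
  i=1: ✓ (rhs at j=1)
  i=2: ✗ (no rhs in [2,4])
  i=3: ✓ (rhs at j=5; lhs holds on [3,4])
  i=4: ✓ (rhs at j=5; lhs holds on [4,4])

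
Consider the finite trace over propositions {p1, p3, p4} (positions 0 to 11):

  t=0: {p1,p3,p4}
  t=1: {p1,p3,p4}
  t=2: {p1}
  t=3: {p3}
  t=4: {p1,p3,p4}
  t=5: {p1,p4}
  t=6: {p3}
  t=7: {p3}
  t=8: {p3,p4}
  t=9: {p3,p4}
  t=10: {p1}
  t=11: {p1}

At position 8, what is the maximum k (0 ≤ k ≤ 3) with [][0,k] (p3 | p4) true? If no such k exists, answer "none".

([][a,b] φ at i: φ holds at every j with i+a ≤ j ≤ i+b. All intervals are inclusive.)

1

(p3 | p4) must hold from j=8 onward; find where it first fails.
  j=8: holds
  j=9: holds
  j=10: fails
Holds on [8,9], so largest k = 1.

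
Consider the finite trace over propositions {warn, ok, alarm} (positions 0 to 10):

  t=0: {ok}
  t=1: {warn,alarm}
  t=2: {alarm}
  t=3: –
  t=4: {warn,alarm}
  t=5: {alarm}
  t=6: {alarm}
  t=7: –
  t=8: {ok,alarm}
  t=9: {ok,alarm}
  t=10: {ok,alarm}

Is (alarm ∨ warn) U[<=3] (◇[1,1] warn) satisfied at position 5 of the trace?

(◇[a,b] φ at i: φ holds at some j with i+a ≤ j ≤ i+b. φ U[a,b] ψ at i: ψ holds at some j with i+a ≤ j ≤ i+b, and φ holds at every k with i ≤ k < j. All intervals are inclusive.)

Need some j in [5,8] with ◇[1,1] warn, and (alarm ∨ warn) at every k in [5,j-1].
  j=5: ◇[1,1] warn — fails (none in [6,6]).
  j=6: ◇[1,1] warn — fails (none in [7,7]).
  j=7: ◇[1,1] warn — fails (none in [8,8]).
  j=8: ◇[1,1] warn — fails (none in [9,9]).
No j in the window works → until fails.

No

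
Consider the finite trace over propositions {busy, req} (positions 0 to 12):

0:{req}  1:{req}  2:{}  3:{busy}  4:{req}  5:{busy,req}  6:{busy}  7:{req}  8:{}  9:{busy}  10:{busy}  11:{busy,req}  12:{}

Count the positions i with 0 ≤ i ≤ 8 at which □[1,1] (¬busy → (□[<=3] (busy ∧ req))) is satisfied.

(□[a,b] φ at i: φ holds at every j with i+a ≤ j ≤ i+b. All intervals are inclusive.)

Evaluate at each i in [0,8]:
  i=0: ✗ (fails at j=1)
  i=1: ✗ (fails at j=2)
  i=2: ✓ (all of [3,3])
  i=3: ✗ (fails at j=4)
  i=4: ✓ (all of [5,5])
  i=5: ✓ (all of [6,6])
  i=6: ✗ (fails at j=7)
  i=7: ✗ (fails at j=8)
  i=8: ✓ (all of [9,9])
Positions where it holds: {2, 4, 5, 8} → 4.

4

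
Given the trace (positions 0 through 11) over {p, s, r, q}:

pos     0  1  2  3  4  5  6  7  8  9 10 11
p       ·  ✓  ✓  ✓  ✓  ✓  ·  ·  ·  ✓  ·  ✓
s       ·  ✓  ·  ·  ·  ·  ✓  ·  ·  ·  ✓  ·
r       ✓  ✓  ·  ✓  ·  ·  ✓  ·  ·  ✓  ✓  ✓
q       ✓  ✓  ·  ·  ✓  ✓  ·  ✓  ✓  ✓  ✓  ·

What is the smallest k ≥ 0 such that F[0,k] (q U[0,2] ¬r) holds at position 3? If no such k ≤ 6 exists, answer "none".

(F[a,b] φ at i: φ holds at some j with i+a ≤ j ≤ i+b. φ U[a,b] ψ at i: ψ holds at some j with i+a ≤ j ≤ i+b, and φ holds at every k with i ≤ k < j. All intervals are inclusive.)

Scan j = 3,4,… for (q U[0,2] ¬r):
  j=3: fails
  j=4: holds
First hit at j=4, so smallest k = 4-3 = 1.

1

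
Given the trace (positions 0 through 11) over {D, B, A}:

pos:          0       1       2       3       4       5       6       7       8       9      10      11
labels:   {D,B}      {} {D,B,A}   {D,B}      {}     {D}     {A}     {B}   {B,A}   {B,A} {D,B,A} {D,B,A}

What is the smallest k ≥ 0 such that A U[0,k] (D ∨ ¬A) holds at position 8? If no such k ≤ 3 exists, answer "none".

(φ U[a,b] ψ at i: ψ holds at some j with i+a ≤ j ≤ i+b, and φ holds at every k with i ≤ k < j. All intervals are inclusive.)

Need earliest j ≥ 8 with (D ∨ ¬A), and A at every k in [8,j-1].
  j=8: rhs fails.
  j=9: rhs fails.
  j=10: rhs holds; lhs holds on [8,9]. k = 2.

2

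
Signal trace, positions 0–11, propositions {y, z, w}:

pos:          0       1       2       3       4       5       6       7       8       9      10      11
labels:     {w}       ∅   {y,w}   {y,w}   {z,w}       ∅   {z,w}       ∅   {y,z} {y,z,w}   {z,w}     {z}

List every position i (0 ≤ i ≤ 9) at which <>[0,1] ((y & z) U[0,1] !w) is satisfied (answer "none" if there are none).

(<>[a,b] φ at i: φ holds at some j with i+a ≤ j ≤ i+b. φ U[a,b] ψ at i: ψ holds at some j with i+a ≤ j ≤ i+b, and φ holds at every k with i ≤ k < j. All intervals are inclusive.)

0, 1, 4, 5, 6, 7, 8

Evaluate at each i in [0,9]:
  i=0: ✓ (witness j=1)
  i=1: ✓ (witness j=1)
  i=2: ✗ (none in [2,3])
  i=3: ✗ (none in [3,4])
  i=4: ✓ (witness j=5)
  i=5: ✓ (witness j=5)
  i=6: ✓ (witness j=7)
  i=7: ✓ (witness j=7)
  i=8: ✓ (witness j=8)
  i=9: ✗ (none in [9,10])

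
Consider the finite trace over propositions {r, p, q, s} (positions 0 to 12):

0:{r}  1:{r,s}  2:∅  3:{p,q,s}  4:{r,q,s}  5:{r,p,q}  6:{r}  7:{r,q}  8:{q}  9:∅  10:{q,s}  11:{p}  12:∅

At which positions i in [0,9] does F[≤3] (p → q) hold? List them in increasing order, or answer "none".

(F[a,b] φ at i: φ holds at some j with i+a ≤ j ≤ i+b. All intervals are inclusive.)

0, 1, 2, 3, 4, 5, 6, 7, 8, 9

Evaluate at each i in [0,9]:
  i=0: ✓ (witness j=0)
  i=1: ✓ (witness j=1)
  i=2: ✓ (witness j=2)
  i=3: ✓ (witness j=3)
  i=4: ✓ (witness j=4)
  i=5: ✓ (witness j=5)
  i=6: ✓ (witness j=6)
  i=7: ✓ (witness j=7)
  i=8: ✓ (witness j=8)
  i=9: ✓ (witness j=9)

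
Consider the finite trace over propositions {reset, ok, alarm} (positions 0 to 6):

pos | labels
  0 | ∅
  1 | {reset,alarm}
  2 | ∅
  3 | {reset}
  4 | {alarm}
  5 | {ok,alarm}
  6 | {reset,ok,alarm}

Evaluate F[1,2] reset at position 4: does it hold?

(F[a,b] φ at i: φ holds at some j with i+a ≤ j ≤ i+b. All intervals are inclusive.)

Check reset at each j in [5,6]:
  j=5: false
  j=6: true
Found at j=6 → formula holds.

Holds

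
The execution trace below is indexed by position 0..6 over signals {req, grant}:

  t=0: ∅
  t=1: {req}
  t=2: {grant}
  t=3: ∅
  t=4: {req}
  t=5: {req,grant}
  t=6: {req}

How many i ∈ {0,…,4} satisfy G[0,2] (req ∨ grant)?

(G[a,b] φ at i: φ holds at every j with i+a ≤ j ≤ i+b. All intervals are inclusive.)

1

Evaluate at each i in [0,4]:
  i=0: ✗ (fails at j=0)
  i=1: ✗ (fails at j=3)
  i=2: ✗ (fails at j=3)
  i=3: ✗ (fails at j=3)
  i=4: ✓ (all of [4,6])
Positions where it holds: {4} → 1.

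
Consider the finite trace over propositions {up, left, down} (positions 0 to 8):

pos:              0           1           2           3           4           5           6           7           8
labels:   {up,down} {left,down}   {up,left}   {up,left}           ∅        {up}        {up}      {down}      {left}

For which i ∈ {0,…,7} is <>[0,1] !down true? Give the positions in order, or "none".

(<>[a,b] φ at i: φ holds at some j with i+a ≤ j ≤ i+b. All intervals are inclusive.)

1, 2, 3, 4, 5, 6, 7

Evaluate at each i in [0,7]:
  i=0: ✗ (none in [0,1])
  i=1: ✓ (witness j=2)
  i=2: ✓ (witness j=2)
  i=3: ✓ (witness j=3)
  i=4: ✓ (witness j=4)
  i=5: ✓ (witness j=5)
  i=6: ✓ (witness j=6)
  i=7: ✓ (witness j=8)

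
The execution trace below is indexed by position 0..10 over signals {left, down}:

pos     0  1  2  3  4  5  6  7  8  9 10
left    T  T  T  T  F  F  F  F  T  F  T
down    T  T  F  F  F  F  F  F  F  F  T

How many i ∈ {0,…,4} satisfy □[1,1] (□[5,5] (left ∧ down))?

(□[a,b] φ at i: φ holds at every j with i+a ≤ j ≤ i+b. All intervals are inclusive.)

Evaluate at each i in [0,4]:
  i=0: ✗ (fails at j=1)
  i=1: ✗ (fails at j=2)
  i=2: ✗ (fails at j=3)
  i=3: ✗ (fails at j=4)
  i=4: ✓ (all of [5,5])
Positions where it holds: {4} → 1.

1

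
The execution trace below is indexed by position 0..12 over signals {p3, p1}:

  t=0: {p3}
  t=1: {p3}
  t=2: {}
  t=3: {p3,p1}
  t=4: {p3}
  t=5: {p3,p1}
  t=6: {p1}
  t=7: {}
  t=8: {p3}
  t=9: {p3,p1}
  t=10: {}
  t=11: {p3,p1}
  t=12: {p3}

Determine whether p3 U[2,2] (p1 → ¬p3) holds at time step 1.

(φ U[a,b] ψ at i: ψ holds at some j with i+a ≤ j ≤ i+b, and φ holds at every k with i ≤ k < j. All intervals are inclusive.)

Need some j in [3,3] with (p1 → ¬p3), and p3 at every k in [1,j-1].
  j=3: (p1 → ¬p3) false.
No j in the window works → until fails.

Does not hold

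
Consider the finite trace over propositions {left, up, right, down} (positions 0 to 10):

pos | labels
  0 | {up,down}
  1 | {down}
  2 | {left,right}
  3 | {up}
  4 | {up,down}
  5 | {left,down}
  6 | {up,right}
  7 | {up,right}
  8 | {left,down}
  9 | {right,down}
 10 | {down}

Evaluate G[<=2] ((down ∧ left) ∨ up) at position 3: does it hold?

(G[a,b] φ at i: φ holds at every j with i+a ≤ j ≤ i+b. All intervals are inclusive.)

Check ((down ∧ left) ∨ up) at every j in [3,5]:
  j=3: true
  j=4: true
  j=5: true
All positions satisfy it → formula holds.

True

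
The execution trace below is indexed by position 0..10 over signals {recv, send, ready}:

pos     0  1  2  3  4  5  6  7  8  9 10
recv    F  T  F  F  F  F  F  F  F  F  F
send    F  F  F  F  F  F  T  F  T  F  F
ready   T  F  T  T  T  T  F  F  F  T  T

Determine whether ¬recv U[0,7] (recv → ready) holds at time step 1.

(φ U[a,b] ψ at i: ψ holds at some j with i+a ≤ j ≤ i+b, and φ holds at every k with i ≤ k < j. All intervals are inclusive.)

False

Need some j in [1,8] with (recv → ready), and ¬recv at every k in [1,j-1].
  j=1: (recv → ready) false.
  j=2: (recv → ready) holds, but ¬recv fails at k=1 → not this j.
  j=3: (recv → ready) holds, but ¬recv fails at k=1 → not this j.
  j=4: (recv → ready) holds, but ¬recv fails at k=1 → not this j.
  j=5: (recv → ready) holds, but ¬recv fails at k=1 → not this j.
  j=6: (recv → ready) holds, but ¬recv fails at k=1 → not this j.
  j=7: (recv → ready) holds, but ¬recv fails at k=1 → not this j.
  j=8: (recv → ready) holds, but ¬recv fails at k=1 → not this j.
No j in the window works → until fails.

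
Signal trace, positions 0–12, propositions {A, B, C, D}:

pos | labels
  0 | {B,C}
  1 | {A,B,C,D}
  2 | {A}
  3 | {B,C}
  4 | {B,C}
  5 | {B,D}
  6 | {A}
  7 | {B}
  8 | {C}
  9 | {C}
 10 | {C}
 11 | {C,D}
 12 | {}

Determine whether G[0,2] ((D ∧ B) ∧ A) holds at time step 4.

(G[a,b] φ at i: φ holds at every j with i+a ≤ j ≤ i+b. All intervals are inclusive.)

No

Check ((D ∧ B) ∧ A) at every j in [4,6]:
  j=4: false
  j=5: false
  j=6: false
Fails at j=4 → formula fails.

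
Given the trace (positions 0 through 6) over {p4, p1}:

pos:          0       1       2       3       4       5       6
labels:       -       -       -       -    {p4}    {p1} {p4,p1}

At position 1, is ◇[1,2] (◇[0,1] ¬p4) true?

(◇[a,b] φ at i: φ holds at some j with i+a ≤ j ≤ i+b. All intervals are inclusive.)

Yes

Check ◇[0,1] ¬p4 at each j in [2,3]:
  j=2: holds (witness at 2)
  j=3: holds (witness at 3)
Found at j=2 → formula holds.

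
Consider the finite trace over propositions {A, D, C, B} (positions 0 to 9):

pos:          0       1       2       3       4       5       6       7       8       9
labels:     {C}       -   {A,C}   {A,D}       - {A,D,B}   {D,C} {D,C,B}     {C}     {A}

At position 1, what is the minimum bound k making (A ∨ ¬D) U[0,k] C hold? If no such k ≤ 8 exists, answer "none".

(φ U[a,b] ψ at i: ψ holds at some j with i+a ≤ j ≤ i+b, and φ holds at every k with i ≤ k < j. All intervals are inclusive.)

Need earliest j ≥ 1 with C, and (A ∨ ¬D) at every k in [1,j-1].
  j=1: rhs fails.
  j=2: rhs holds; lhs holds on [1,1]. k = 1.

1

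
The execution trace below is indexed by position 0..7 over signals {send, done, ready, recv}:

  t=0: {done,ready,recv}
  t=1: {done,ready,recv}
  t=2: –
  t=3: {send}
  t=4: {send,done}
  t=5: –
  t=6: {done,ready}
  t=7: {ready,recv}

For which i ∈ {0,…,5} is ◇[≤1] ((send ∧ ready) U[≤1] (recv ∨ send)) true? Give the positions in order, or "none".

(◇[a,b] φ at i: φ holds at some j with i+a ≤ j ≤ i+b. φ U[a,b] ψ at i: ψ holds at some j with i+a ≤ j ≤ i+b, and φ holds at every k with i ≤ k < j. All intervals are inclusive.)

Evaluate at each i in [0,5]:
  i=0: ✓ (witness j=0)
  i=1: ✓ (witness j=1)
  i=2: ✓ (witness j=3)
  i=3: ✓ (witness j=3)
  i=4: ✓ (witness j=4)
  i=5: ✗ (none in [5,6])

0, 1, 2, 3, 4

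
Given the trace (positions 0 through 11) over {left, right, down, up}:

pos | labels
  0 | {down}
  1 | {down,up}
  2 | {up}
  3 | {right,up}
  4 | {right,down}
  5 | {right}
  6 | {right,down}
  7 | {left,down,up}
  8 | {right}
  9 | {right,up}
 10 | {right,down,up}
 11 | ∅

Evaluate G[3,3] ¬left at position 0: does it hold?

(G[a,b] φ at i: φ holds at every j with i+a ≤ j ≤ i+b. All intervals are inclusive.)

Check ¬left at every j in [3,3]:
  j=3: true
All positions satisfy it → formula holds.

Yes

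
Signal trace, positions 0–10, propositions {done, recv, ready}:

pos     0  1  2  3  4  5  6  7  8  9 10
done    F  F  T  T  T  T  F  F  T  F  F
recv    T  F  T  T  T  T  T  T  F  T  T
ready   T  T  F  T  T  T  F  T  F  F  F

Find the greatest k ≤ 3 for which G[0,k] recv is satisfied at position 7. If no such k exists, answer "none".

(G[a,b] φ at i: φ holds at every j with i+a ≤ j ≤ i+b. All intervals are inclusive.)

recv must hold from j=7 onward; find where it first fails.
  j=7: holds
  j=8: fails
Holds on [7,7], so largest k = 0.

0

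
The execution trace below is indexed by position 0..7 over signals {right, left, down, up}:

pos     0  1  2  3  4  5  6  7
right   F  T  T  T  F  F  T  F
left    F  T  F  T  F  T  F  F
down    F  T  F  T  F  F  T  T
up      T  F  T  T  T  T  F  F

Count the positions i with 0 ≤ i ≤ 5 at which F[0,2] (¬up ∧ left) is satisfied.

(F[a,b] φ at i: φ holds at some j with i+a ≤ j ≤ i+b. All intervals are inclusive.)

Evaluate at each i in [0,5]:
  i=0: ✓ (witness j=1)
  i=1: ✓ (witness j=1)
  i=2: ✗ (none in [2,4])
  i=3: ✗ (none in [3,5])
  i=4: ✗ (none in [4,6])
  i=5: ✗ (none in [5,7])
Positions where it holds: {0, 1} → 2.

2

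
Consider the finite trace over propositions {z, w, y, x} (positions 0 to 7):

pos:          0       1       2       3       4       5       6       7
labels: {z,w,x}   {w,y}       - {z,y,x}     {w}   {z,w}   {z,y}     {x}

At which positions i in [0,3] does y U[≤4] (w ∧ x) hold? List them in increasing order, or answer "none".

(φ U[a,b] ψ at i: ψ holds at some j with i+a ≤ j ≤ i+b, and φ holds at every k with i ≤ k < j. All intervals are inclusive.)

0

Evaluate at each i in [0,3]:
  i=0: ✓ (rhs at j=0)
  i=1: ✗ (no rhs in [1,5])
  i=2: ✗ (no rhs in [2,6])
  i=3: ✗ (no rhs in [3,7])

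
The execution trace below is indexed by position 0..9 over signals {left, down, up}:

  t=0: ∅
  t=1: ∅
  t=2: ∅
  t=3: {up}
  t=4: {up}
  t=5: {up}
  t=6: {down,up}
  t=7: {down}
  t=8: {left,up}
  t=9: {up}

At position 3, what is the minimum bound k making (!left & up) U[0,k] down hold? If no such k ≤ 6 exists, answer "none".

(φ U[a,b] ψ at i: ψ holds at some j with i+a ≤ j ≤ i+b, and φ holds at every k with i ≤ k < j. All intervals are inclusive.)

Need earliest j ≥ 3 with down, and (!left & up) at every k in [3,j-1].
  j=3: rhs fails.
  j=4: rhs fails.
  j=5: rhs fails.
  j=6: rhs holds; lhs holds on [3,5]. k = 3.

3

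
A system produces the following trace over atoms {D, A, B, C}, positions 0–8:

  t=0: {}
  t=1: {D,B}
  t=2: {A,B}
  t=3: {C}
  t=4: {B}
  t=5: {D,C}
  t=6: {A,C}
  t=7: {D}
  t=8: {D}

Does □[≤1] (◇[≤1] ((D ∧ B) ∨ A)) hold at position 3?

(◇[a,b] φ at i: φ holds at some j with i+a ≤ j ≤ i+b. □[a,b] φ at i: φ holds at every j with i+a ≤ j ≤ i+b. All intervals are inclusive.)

Does not hold

Check ◇[≤1] ((D ∧ B) ∨ A) at every j in [3,4]:
  j=3: fails (none in [3,4])
  j=4: fails (none in [4,5])
Fails at j=3 → formula fails.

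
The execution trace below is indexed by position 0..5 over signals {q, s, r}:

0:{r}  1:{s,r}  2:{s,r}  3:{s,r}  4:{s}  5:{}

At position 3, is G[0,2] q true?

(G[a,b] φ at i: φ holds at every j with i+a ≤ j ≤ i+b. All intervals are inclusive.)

Check q at every j in [3,5]:
  j=3: false
  j=4: false
  j=5: false
Fails at j=3 → formula fails.

Does not hold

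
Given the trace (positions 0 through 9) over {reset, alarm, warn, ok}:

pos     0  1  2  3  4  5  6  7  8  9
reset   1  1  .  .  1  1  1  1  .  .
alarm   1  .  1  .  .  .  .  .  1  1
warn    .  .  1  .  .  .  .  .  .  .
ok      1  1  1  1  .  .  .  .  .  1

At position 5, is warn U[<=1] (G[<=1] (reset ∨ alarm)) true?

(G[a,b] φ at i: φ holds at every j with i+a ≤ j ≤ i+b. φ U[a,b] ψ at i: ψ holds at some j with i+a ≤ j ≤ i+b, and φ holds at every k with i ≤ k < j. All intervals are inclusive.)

Need some j in [5,6] with G[<=1] (reset ∨ alarm), and warn at every k in [5,j-1].
  j=5: G[<=1] (reset ∨ alarm) holds; no prefix to check → satisfied.

Holds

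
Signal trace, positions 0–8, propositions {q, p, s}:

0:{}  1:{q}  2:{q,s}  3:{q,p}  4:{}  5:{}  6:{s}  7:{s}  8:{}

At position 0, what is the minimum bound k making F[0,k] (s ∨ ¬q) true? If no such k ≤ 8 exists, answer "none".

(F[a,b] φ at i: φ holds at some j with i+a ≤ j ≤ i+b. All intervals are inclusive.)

Scan j = 0,1,… for (s ∨ ¬q):
  j=0: holds
First hit at j=0, so smallest k = 0-0 = 0.

0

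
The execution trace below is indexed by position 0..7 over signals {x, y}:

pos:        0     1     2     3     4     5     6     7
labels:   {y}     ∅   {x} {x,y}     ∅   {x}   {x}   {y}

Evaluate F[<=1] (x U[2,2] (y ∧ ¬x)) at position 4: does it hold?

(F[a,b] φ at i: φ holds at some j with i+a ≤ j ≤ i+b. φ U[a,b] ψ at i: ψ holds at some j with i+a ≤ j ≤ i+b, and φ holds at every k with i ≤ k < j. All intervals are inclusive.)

Check (x U[2,2] (y ∧ ¬x)) at each j in [4,5]:
  j=4: fails
  j=5: holds
Found at j=5 → formula holds.

Yes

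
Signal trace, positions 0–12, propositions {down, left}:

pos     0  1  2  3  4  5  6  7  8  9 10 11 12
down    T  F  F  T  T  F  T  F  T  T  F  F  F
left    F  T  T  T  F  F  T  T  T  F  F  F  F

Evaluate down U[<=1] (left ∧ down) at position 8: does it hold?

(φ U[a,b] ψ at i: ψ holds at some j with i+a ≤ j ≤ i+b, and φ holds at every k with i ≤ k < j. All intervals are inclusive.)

Need some j in [8,9] with (left ∧ down), and down at every k in [8,j-1].
  j=8: (left ∧ down) holds; no prefix to check → satisfied.

Holds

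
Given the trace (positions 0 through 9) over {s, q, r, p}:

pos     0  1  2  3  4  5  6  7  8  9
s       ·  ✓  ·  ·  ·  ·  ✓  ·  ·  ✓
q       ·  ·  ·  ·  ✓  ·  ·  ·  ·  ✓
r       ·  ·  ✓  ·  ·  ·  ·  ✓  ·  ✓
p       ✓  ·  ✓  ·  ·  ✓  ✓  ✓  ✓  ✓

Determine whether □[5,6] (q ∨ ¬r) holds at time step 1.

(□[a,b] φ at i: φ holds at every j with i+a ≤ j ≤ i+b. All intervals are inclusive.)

No

Check (q ∨ ¬r) at every j in [6,7]:
  j=6: true
  j=7: false
Fails at j=7 → formula fails.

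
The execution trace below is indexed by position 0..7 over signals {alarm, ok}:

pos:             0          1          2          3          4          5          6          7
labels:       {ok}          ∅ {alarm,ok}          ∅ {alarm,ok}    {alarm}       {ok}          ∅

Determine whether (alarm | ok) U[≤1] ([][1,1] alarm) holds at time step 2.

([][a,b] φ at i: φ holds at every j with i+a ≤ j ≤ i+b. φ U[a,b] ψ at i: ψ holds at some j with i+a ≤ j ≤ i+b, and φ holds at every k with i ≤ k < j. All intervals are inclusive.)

True

Need some j in [2,3] with [][1,1] alarm, and (alarm | ok) at every k in [2,j-1].
  j=2: [][1,1] alarm — fails at 3.
  j=3: [][1,1] alarm holds; (alarm | ok) holds at every k in [2,2] → satisfied.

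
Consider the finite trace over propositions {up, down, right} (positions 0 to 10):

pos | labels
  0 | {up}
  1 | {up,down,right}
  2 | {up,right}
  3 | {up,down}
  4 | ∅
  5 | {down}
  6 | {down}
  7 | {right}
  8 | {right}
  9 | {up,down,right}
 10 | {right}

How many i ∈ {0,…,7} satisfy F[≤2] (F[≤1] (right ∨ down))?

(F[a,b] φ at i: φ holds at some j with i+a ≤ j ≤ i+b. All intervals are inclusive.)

Evaluate at each i in [0,7]:
  i=0: ✓ (witness j=0)
  i=1: ✓ (witness j=1)
  i=2: ✓ (witness j=2)
  i=3: ✓ (witness j=3)
  i=4: ✓ (witness j=4)
  i=5: ✓ (witness j=5)
  i=6: ✓ (witness j=6)
  i=7: ✓ (witness j=7)
Positions where it holds: {0, 1, 2, 3, 4, 5, 6, 7} → 8.

8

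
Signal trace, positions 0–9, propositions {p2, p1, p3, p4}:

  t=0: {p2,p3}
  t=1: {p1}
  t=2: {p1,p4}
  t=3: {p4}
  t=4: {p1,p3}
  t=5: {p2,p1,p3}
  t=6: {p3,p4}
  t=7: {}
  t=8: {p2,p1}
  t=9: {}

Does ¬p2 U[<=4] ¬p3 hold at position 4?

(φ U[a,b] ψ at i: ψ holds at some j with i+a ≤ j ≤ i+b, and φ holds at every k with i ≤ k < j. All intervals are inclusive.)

False

Need some j in [4,8] with ¬p3, and ¬p2 at every k in [4,j-1].
  j=4: ¬p3 false.
  j=5: ¬p3 false.
  j=6: ¬p3 false.
  j=7: ¬p3 holds, but ¬p2 fails at k=5 → not this j.
  j=8: ¬p3 holds, but ¬p2 fails at k=5 → not this j.
No j in the window works → until fails.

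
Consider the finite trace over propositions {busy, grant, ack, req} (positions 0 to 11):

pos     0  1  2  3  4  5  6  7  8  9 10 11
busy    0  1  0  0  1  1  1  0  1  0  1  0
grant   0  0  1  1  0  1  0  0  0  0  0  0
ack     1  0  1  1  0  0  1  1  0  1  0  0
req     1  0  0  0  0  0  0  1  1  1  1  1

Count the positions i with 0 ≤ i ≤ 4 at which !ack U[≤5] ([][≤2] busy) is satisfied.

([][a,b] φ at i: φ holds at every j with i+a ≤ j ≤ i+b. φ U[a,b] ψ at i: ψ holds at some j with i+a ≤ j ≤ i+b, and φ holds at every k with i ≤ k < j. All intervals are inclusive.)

Evaluate at each i in [0,4]:
  i=0: ✗ (lhs fails at k=0 before rhs at j=4)
  i=1: ✗ (lhs fails at k=2 before rhs at j=4)
  i=2: ✗ (lhs fails at k=2 before rhs at j=4)
  i=3: ✗ (lhs fails at k=3 before rhs at j=4)
  i=4: ✓ (rhs at j=4)
Positions where it holds: {4} → 1.

1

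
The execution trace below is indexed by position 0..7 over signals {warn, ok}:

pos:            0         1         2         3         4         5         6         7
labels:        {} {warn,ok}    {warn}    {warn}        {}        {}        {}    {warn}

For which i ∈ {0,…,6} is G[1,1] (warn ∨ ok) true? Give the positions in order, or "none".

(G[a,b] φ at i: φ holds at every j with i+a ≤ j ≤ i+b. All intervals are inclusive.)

Evaluate at each i in [0,6]:
  i=0: ✓ (all of [1,1])
  i=1: ✓ (all of [2,2])
  i=2: ✓ (all of [3,3])
  i=3: ✗ (fails at j=4)
  i=4: ✗ (fails at j=5)
  i=5: ✗ (fails at j=6)
  i=6: ✓ (all of [7,7])

0, 1, 2, 6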